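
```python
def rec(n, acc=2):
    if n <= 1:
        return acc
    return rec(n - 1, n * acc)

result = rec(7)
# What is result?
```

Accumulator trace (n, acc): (7, 2) -> (6, 14) -> (5, 84) -> (4, 420) -> (3, 1680) -> (2, 5040) -> (1, 10080) -> return 10080

Answer: 10080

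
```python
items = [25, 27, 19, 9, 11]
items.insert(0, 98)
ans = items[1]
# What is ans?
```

Trace:
`items = [25, 27, 19, 9, 11]` → items = [25, 27, 19, 9, 11]
`items.insert(0, 98)` → items = [98, 25, 27, 19, 9, 11]
`ans = items[1]` → ans = 25
So ans = 25

Answer: 25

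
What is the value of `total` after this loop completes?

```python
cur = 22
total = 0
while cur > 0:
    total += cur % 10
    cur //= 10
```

Sum digits of 22
`total` takes the values: 0 → 2 → 4

Answer: 4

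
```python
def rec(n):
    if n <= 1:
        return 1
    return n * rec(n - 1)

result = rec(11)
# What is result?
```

rec(11) = 11 * 10 * 9 * 8 * 7 * 6 * 5 * 4 * 3 * 2 * 1 = 39916800

Answer: 39916800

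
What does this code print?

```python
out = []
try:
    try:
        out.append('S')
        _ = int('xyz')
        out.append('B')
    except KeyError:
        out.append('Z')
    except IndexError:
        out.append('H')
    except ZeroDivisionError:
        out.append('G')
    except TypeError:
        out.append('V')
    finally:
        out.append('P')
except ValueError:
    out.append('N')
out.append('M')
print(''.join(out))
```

Execution trace: 'S' (try body) → 'P' (finally) → 'N' (outer except ValueError) → 'M' (after the try/except). Output: SPNM

Answer: SPNM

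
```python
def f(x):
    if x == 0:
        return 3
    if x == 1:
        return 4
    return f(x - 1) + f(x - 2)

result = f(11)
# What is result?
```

Build up from base cases: f(0)=3, f(1)=4, f(2)=7, f(3)=11, f(4)=18, f(5)=29, f(6)=47, ..., f(11)=521

Answer: 521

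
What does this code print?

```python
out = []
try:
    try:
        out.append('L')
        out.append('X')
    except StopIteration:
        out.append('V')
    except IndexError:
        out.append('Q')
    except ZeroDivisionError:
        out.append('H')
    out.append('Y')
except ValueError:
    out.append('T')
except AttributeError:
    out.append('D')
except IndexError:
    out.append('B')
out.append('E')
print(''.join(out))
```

Execution trace: 'L' (inner try body) → 'X' (inner try body, no exception) → 'Y' (try body, no exception) → 'E' (after the try/except). Output: LXYE

Answer: LXYE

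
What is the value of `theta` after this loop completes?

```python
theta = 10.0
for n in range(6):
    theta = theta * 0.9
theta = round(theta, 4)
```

Exponential decay: 10.0 * 0.9^6
`theta` takes the values: 10.0 → 9.0 → 8.1 → 7.29 → 6.561 → 5.9049 → 5.31441 → 5.3144

Answer: 5.3144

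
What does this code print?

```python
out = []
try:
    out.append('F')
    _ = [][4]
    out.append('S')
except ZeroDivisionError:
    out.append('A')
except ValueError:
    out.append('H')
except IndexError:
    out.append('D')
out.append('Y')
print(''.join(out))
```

Execution trace: 'F' (try body) → 'D' (except IndexError) → 'Y' (after the try/except). Output: FDY

Answer: FDY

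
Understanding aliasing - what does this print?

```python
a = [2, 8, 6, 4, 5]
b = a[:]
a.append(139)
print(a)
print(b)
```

Key concept: slice [:] creates copy.
Step by step:
`a = [2, 8, 6, 4, 5]` → a = [2, 8, 6, 4, 5]
`b = a[:]` → b = [2, 8, 6, 4, 5]
`a.append(139)` → a = [2, 8, 6, 4, 5, 139]
`print(a)` → prints [2, 8, 6, 4, 5, 139]
`print(b)` → prints [2, 8, 6, 4, 5]

Answer:
[2, 8, 6, 4, 5, 139]
[2, 8, 6, 4, 5]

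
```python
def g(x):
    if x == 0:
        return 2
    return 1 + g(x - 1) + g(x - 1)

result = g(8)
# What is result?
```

g(x) = 1 + 2·g(x-1), g(0)=2. Closed form: (2+1)·2^8 - 1 = 767.

Answer: 767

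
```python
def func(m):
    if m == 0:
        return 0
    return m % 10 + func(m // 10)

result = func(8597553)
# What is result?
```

Sum of digits of 8597553: 3 + 5 + 5 + 7 + 9 + 5 + 8 = 42

Answer: 42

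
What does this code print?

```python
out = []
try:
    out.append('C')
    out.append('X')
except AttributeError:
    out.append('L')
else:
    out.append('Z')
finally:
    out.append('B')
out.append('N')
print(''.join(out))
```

Execution trace: 'C' (try body) → 'X' (try body, no exception) → 'Z' (else) → 'B' (finally) → 'N' (after the try/except). Output: CXZBN

Answer: CXZBN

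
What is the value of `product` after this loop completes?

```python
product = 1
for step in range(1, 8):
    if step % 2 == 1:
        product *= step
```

Product of odd numbers 1 to 7
`product` takes the values: 1 → 3 → 15 → 105

Answer: 105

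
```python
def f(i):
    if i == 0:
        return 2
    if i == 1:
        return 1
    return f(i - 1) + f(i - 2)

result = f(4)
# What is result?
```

Build up from base cases: f(0)=2, f(1)=1, f(2)=3, f(3)=4, f(4)=7

Answer: 7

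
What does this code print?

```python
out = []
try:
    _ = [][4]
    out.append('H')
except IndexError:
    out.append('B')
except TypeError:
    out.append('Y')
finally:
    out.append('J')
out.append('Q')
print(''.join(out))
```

Execution trace: 'B' (except IndexError) → 'J' (finally) → 'Q' (after the try/except). Output: BJQ

Answer: BJQ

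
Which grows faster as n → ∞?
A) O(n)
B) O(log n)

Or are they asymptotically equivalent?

O(n) vs O(log n): Higher order terms dominate.

Answer: A) O(n) grows faster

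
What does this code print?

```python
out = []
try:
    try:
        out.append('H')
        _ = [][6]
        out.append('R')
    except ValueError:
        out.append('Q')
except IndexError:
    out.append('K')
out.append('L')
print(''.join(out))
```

Execution trace: 'H' (try body) → 'K' (outer except IndexError) → 'L' (after the try/except). Output: HKL

Answer: HKL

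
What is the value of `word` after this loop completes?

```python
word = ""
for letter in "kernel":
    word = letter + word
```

Reverse 'kernel'
`word` takes the values: "" → "k" → "ek" → "rek" → "nrek" → "enrek" → "lenrek"

Answer: "lenrek"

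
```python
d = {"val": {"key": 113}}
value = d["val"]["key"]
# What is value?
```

Trace:
`d = {"val": {"key": 113}}` → d = {'val': {'key': 113}}
`value = d["val"]["key"]` → value = 113
So value = 113

Answer: 113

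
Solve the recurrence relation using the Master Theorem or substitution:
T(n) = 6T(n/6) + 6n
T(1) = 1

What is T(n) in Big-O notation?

By Master Theorem: a=6, b=6, f(n)=6n. Since log_6(6) = 1 and f(n) = Θ(n^1), Case 2 applies. T(n) = O(n log n).

Answer: O(n log n)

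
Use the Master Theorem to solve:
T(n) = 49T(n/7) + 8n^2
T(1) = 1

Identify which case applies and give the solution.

a=49, b=7, f(n)=8n^2. log_7(49) = 2. Since c=2 = 2, Case 2 applies: T(n) = Θ(n^log_b(a) · log n) = O(n^2 log n).

Answer: O(n^2 log n) - Case 2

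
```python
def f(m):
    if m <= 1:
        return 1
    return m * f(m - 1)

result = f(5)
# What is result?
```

f(5) = 5 * 4 * 3 * 2 * 1 = 120

Answer: 120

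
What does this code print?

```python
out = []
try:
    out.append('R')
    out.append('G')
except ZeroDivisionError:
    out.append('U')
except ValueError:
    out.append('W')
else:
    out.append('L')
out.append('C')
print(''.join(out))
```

Execution trace: 'R' (try body) → 'G' (try body, no exception) → 'L' (else) → 'C' (after the try/except). Output: RGLC

Answer: RGLC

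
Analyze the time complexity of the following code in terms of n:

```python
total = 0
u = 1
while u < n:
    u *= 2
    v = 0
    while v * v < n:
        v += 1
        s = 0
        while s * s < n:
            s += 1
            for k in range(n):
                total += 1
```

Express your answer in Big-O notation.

Each loop level contributes: log n × √n × √n × n. Multiplying the contributions gives O(n^2 log n).

Answer: O(n^2 log n)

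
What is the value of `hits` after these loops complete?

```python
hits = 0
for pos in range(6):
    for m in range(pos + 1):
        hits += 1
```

Triangle: 1 + 2 + ... + 6
`hits` takes the values: 0 → 1 → 2 → 3 → 4 → 5 → 6 → 7 → 8 → 9 → 10 → 11 → 12 → 13 → 14 → 15 → 16 → 17 → 18 → 19 → 20 → 21

Answer: 21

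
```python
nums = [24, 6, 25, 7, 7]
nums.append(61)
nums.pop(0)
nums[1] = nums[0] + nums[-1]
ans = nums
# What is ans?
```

Trace:
`nums = [24, 6, 25, 7, 7]` → nums = [24, 6, 25, 7, 7]
`nums.append(61)` → nums = [24, 6, 25, 7, 7, 61]
`nums.pop(0)` → nums = [6, 25, 7, 7, 61]
`nums[1] = nums[0] + nums[-1]` → nums = [6, 67, 7, 7, 61]
`ans = nums` → ans = [6, 67, 7, 7, 61]
So ans = [6, 67, 7, 7, 61]

Answer: [6, 67, 7, 7, 61]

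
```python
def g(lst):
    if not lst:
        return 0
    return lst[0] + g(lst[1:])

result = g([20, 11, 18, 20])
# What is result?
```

20 + 11 + 18 + 20 + 0 = 69

Answer: 69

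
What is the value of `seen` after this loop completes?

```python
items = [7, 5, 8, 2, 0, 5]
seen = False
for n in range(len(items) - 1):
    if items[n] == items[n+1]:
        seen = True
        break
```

Check consecutive duplicates in [7, 5, 8, 2, 0, 5]
`seen` takes the values: False

Answer: False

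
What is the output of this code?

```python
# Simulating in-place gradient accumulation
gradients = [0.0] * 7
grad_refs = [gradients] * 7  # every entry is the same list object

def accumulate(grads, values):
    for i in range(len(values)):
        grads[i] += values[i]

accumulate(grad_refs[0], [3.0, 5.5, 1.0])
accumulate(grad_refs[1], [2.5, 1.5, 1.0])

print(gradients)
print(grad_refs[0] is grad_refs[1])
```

Key concept: gradient accumulation aliasing.
Step by step:
`gradients = [0.0] * 7` → gradients = [0.0, 0.0, 0.0, 0.0, 0.0, 0.0, 0.0]
`grad_refs = [gradients] * 7` → grad_refs = [[0.0, 0.0, 0.0, 0.0, 0.0, 0.0, 0.0], [0.0, 0.0, 0.0, 0.0, 0.0, 0.0, 0.0], [0.0, 0.0, 0.0, 0.0, 0.0, 0.0, 0.0], [0.0, 0.0, 0.0, 0.0, 0.0, 0.0, 0.0], [0.0, 0.0, 0.0, 0.0, 0.0, 0.0, 0.0], [0.0, 0.0, 0.0, 0.0, 0.0, 0.0, 0.0], [0.0, 0.0, 0.0, 0.0, 0.0, 0.0, 0.0]]
`accumulate(grad_refs[0], [3.0, 5.5, 1.0])` → gradients = [3.0, 5.5, 1.0, 0.0, 0.0, 0.0, 0.0]; grad_refs = [[3.0, 5.5, 1.0, 0.0, 0.0, 0.0, 0.0], [3.0, 5.5, 1.0, 0.0, 0.0, 0.0, 0.0], [3.0, 5.5, 1.0, 0.0, 0.0, 0.0, 0.0], [3.0, 5.5, 1.0, 0.0, 0.0, 0.0, 0.0], [3.0, 5.5, 1.0, 0.0, 0.0, 0.0, 0.0], [3.0, 5.5, 1.0, 0.0, 0.0, 0.0, 0.0], [3.0, 5.5, 1.0, 0.0, 0.0, 0.0, 0.0]]
`accumulate(grad_refs[1], [2.5, 1.5, 1.0])` → gradients = [5.5, 7.0, 2.0, 0.0, 0.0, 0.0, 0.0]; grad_refs = [[5.5, 7.0, 2.0, 0.0, 0.0, 0.0, 0.0], [5.5, 7.0, 2.0, 0.0, 0.0, 0.0, 0.0], [5.5, 7.0, 2.0, 0.0, 0.0, 0.0, 0.0], [5.5, 7.0, 2.0, 0.0, 0.0, 0.0, 0.0], [5.5, 7.0, 2.0, 0.0, 0.0, 0.0, 0.0], [5.5, 7.0, 2.0, 0.0, 0.0, 0.0, 0.0], [5.5, 7.0, 2.0, 0.0, 0.0, 0.0, 0.0]]
`print(gradients)` → prints [5.5, 7.0, 2.0, 0.0, 0.0, 0.0, 0.0]
`print(grad_refs[0] is grad_refs[1])` → prints True

Answer:
[5.5, 7.0, 2.0, 0.0, 0.0, 0.0, 0.0]
True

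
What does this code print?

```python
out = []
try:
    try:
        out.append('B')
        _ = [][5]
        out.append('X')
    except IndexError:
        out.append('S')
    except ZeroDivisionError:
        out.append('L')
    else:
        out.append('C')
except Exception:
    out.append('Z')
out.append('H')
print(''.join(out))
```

Execution trace: 'B' (inner try body) → 'S' (inner except IndexError) → 'H' (after the try/except). Output: BSH

Answer: BSH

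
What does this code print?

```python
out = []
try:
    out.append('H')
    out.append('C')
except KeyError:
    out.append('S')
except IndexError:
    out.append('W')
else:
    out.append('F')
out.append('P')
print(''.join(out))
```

Execution trace: 'H' (try body) → 'C' (try body, no exception) → 'F' (else) → 'P' (after the try/except). Output: HCFP

Answer: HCFP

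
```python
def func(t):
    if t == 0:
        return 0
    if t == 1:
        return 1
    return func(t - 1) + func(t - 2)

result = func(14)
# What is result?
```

Build up from base cases: func(0)=0, func(1)=1, func(2)=1, func(3)=2, func(4)=3, func(5)=5, func(6)=8, ..., func(14)=377

Answer: 377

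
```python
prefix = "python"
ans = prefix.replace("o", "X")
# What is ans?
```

Trace:
`prefix = "python"` → prefix = 'python'
`ans = prefix.replace("o", "X")` → ans = 'pythXn'
So ans = 'pythXn'

Answer: 'pythXn'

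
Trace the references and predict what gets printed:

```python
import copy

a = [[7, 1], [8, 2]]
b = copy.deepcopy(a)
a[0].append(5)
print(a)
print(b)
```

Key concept: deep copy is fully independent.
Step by step:
`a = [[7, 1], [8, 2]]` → a = [[7, 1], [8, 2]]
`b = copy.deepcopy(a)` → b = [[7, 1], [8, 2]]
`a[0].append(5)` → a = [[7, 1, 5], [8, 2]]
`print(a)` → prints [[7, 1, 5], [8, 2]]
`print(b)` → prints [[7, 1], [8, 2]]

Answer:
[[7, 1, 5], [8, 2]]
[[7, 1], [8, 2]]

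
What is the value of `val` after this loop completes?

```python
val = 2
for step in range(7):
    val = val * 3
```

Multiply by 3, 7 times: 2 * 3^7 = 4374
`val` takes the values: 2 → 6 → 18 → 54 → 162 → 486 → 1458 → 4374

Answer: 4374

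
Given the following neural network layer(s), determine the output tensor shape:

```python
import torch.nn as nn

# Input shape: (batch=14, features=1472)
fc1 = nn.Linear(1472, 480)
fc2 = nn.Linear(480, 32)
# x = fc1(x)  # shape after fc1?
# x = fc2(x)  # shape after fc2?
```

Input: (14, 1472) -> after fc1: (14, 480) -> Output: (14, 32)

Answer: (14, 32)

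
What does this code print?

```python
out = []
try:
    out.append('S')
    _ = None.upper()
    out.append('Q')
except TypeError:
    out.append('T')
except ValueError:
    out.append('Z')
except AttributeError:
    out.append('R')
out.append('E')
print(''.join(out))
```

Execution trace: 'S' (try body) → 'R' (except AttributeError) → 'E' (after the try/except). Output: SRE

Answer: SRE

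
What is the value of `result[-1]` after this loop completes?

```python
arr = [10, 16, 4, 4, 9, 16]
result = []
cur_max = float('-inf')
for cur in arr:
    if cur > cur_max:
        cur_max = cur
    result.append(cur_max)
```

Running max ends at 16
`result` takes the values: [] → [10] → [10, 16] → [10, 16, 16] → [10, 16, 16, 16] → [10, 16, 16, 16, 16] → [10, 16, 16, 16, 16, 16]
So `result[-1]` = 16

Answer: 16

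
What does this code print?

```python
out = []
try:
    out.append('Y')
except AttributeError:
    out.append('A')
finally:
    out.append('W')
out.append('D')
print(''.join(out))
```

Execution trace: 'Y' (try body, no exception) → 'W' (finally) → 'D' (after the try/except). Output: YWD

Answer: YWD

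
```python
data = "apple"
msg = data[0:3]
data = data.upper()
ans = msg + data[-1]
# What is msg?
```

Trace:
`data = "apple"` → data = 'apple'
`msg = data[0:3]` → msg = 'app'
`data = data.upper()` → data = 'APPLE'
`ans = msg + data[-1]` → ans = 'appE'
So msg = 'app'

Answer: 'app'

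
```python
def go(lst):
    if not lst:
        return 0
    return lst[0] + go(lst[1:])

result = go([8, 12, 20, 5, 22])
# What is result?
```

8 + 12 + 20 + 5 + 22 + 0 = 67

Answer: 67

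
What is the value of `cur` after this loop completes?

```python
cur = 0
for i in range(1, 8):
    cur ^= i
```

XOR of 1 to 7
`cur` takes the values: 0 → 1 → 3 → 0 → 4 → 1 → 7 → 0

Answer: 0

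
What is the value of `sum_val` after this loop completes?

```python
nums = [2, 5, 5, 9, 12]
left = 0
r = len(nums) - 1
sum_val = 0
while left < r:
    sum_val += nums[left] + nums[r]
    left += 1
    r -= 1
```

Sum of pairs from ends
`sum_val` takes the values: 0 → 14 → 28

Answer: 28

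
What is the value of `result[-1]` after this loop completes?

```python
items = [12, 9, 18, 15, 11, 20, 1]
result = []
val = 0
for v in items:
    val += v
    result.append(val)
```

Cumulative sum ends at 86
`result` takes the values: [] → [12] → [12, 21] → [12, 21, 39] → [12, 21, 39, 54] → [12, 21, 39, 54, 65] → [12, 21, 39, 54, 65, 85] → [12, 21, 39, 54, 65, 85, 86]
So `result[-1]` = 86

Answer: 86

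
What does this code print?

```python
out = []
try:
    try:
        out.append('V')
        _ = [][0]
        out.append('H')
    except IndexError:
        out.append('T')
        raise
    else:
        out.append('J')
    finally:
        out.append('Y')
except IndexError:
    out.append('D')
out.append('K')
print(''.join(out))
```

Execution trace: 'V' (inner try body) → 'T' (inner except IndexError) → 'Y' (inner finally) → 'D' (outer except IndexError) → 'K' (after the try/except). Output: VTYDK

Answer: VTYDK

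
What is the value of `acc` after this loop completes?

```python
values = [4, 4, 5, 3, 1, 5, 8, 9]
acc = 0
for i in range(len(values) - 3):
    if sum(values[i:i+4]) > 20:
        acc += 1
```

Count windows with sum > 20
`acc` takes the values: 0 → 1

Answer: 1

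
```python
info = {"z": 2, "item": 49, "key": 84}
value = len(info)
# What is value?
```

Trace:
`info = {"z": 2, "item": 49, "key": 84}` → info = {'z': 2, 'item': 49, 'key': 84}
`value = len(info)` → value = 3
So value = 3

Answer: 3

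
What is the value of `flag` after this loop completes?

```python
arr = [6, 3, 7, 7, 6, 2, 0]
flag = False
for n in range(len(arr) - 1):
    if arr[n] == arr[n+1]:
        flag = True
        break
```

Check consecutive duplicates in [6, 3, 7, 7, 6, 2, 0]
`flag` takes the values: False → True

Answer: True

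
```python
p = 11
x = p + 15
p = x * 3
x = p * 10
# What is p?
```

Trace:
`p = 11` → p = 11
`x = p + 15` → x = 26
`p = x * 3` → p = 78
`x = p * 10` → x = 780
So p = 78

Answer: 78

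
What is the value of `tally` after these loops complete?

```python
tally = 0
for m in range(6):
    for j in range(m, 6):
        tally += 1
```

Upper triangle: 6 + 5 + ... + 1
`tally` takes the values: 0 → 1 → 2 → 3 → 4 → 5 → 6 → 7 → 8 → 9 → 10 → 11 → 12 → 13 → 14 → 15 → 16 → 17 → 18 → 19 → 20 → 21

Answer: 21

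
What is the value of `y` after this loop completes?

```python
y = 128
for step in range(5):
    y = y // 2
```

Halve 5 times: 128 // 2^5 = 4
`y` takes the values: 128 → 64 → 32 → 16 → 8 → 4

Answer: 4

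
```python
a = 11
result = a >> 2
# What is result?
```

Trace:
`a = 11` → a = 11
`result = a >> 2` → result = 2
So result = 2

Answer: 2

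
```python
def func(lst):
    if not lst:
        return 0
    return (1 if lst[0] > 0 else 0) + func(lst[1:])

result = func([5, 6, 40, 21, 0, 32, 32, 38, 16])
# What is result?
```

Count of positive elements in [5, 6, 40, 21, 0, 32, 32, 38, 16] = 8

Answer: 8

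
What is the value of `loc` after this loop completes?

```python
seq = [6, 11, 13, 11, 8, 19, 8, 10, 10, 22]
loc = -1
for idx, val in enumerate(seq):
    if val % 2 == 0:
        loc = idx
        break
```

First even number index in [6, 11, 13, 11, 8, 19, 8, 10, 10, 22]
`loc` takes the values: -1 → 0

Answer: 0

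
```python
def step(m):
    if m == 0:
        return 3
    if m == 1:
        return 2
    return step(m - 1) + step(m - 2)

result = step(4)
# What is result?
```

Build up from base cases: step(0)=3, step(1)=2, step(2)=5, step(3)=7, step(4)=12

Answer: 12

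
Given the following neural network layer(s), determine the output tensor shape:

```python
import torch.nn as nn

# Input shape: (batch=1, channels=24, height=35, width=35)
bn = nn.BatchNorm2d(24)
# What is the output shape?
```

Input: (1, 24, 35, 35) -> Output: (1, 24, 35, 35)

Answer: (1, 24, 35, 35)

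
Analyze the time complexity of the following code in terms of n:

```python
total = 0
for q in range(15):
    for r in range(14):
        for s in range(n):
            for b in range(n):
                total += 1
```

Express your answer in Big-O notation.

Each loop level contributes: 1 × 1 × n × n. Multiplying the contributions gives O(n^2).

Answer: O(n^2)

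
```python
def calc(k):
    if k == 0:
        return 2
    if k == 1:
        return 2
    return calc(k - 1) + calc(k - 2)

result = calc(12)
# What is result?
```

Build up from base cases: calc(0)=2, calc(1)=2, calc(2)=4, calc(3)=6, calc(4)=10, calc(5)=16, calc(6)=26, ..., calc(12)=466

Answer: 466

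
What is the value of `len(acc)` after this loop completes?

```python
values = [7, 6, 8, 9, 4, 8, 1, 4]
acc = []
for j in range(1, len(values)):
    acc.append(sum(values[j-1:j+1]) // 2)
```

Number of 2-element averages
`acc` takes the values: [] → [6] → [6, 7] → [6, 7, 8] → [6, 7, 8, 6] → [6, 7, 8, 6, 6] → [6, 7, 8, 6, 6, 4] → [6, 7, 8, 6, 6, 4, 2]
So `len(acc)` = 7

Answer: 7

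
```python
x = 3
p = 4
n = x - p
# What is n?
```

Trace:
`x = 3` → x = 3
`p = 4` → p = 4
`n = x - p` → n = -1
So n = -1

Answer: -1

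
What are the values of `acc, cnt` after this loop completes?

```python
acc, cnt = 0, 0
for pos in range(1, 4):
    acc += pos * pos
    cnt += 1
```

Sum of squares and count
`acc, cnt` takes the values: (0, 0) → (1, 0) → (1, 1) → (5, 1) → (5, 2) → (14, 2) → (14, 3)

Answer: 14, 3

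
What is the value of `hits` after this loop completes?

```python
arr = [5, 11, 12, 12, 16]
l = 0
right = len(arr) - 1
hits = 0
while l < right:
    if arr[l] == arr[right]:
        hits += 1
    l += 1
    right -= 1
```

Count matching pairs from ends
`hits` takes the values: 0

Answer: 0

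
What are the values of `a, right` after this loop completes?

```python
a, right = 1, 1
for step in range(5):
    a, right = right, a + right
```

Fibonacci: after 5 iterations
`a, right` takes the values: (1, 1) → (1, 2) → (2, 3) → (3, 5) → (5, 8) → (8, 13)

Answer: 8, 13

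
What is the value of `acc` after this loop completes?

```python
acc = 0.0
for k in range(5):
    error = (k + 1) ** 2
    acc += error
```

Sum of squared losses 1² + 2² + ... + 5²
`acc` takes the values: 0.0 → 1.0 → 5.0 → 14.0 → 30.0 → 55.0

Answer: 55.0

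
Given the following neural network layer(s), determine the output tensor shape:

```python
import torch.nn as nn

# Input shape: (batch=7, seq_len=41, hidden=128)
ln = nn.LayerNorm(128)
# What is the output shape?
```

Input: (7, 41, 128) -> Output: (7, 41, 128)

Answer: (7, 41, 128)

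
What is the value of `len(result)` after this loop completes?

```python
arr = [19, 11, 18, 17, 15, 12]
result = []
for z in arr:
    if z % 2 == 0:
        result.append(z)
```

Count even numbers in [19, 11, 18, 17, 15, 12]
`result` takes the values: [] → [18] → [18, 12]
So `len(result)` = 2

Answer: 2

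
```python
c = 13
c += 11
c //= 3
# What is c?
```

Trace:
`c = 13` → c = 13
`c += 11` → c = 24
`c //= 3` → c = 8
So c = 8

Answer: 8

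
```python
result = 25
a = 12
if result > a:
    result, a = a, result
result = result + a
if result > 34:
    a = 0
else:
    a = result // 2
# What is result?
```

Trace:
`result = 25` → result = 25
`a = 12` → a = 12
`if result > a: ...` → result > a is True → result = 12; a = 25
`result = result + a` → result = 37
`if result > 34: ...` → result > 34 is True → a = 0
So result = 37

Answer: 37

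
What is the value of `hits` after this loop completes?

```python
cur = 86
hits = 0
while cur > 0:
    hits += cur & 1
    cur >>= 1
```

Count set bits in 86 (binary: 0b1010110)
`hits` takes the values: 0 → 1 → 2 → 3 → 4

Answer: 4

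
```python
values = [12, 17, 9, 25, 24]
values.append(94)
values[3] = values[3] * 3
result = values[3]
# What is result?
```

Trace:
`values = [12, 17, 9, 25, 24]` → values = [12, 17, 9, 25, 24]
`values.append(94)` → values = [12, 17, 9, 25, 24, 94]
`values[3] = values[3] * 3` → values = [12, 17, 9, 75, 24, 94]
`result = values[3]` → result = 75
So result = 75

Answer: 75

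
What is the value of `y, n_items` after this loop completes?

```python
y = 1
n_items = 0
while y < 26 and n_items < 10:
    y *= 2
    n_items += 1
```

Double until >= 26 or 10 iterations
`y, n_items` takes the values: (1, 0) → (2, 0) → (2, 1) → (4, 1) → (4, 2) → (8, 2) → (8, 3) → (16, 3) → (16, 4) → (32, 4) → (32, 5)

Answer: 32, 5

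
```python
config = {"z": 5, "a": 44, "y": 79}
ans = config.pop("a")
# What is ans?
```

Trace:
`config = {"z": 5, "a": 44, "y": 79}` → config = {'z': 5, 'a': 44, 'y': 79}
`ans = config.pop("a")` → config = {'z': 5, 'y': 79}; ans = 44
So ans = 44

Answer: 44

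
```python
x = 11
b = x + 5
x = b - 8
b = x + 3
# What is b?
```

Trace:
`x = 11` → x = 11
`b = x + 5` → b = 16
`x = b - 8` → x = 8
`b = x + 3` → b = 11
So b = 11

Answer: 11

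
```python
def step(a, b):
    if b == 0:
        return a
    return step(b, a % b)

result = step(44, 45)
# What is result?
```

step(44, 45) -> step(45, 44) -> step(44, 1) -> step(1, 0) -> 1

Answer: 1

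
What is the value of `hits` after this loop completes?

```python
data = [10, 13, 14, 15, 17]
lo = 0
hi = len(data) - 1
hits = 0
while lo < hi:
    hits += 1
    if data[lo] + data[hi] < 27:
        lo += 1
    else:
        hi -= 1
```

Steps to find pair summing to 27
`hits` takes the values: 0 → 1 → 2 → 3 → 4

Answer: 4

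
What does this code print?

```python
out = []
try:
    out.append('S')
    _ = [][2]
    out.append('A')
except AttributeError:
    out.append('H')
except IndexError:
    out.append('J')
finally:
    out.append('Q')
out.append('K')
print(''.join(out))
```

Execution trace: 'S' (try body) → 'J' (except IndexError) → 'Q' (finally) → 'K' (after the try/except). Output: SJQK

Answer: SJQK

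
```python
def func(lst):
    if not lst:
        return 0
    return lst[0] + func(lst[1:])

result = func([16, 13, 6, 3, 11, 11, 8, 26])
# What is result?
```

16 + 13 + 6 + 3 + 11 + 11 + 8 + 26 + 0 = 94

Answer: 94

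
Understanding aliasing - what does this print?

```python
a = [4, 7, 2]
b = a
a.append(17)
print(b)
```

Key concept: basic list aliasing.
Step by step:
`a = [4, 7, 2]` → a = [4, 7, 2]
`b = a` → b = [4, 7, 2] (same object as a)
`a.append(17)` → a = [4, 7, 2, 17] (same object as b); b = [4, 7, 2, 17] (same object as a)
`print(b)` → prints [4, 7, 2, 17]

Answer: [4, 7, 2, 17]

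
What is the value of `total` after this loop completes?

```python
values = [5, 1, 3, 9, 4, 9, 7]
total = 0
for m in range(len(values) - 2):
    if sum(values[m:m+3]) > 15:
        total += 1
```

Count windows with sum > 15
`total` takes the values: 0 → 1 → 2 → 3

Answer: 3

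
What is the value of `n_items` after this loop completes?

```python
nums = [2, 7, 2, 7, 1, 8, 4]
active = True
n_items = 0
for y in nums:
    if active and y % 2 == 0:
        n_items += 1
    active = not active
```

Count even values at even positions
`n_items` takes the values: 0 → 1 → 2 → 3

Answer: 3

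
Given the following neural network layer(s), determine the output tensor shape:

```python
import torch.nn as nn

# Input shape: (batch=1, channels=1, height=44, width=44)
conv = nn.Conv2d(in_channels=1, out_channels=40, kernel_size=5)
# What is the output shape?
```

Input: (1, 1, 44, 44) -> Output: (1, 40, 40, 40)

Answer: (1, 40, 40, 40)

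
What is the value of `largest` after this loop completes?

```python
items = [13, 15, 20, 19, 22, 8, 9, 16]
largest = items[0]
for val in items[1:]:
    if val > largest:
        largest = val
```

Maximum of [13, 15, 20, 19, 22, 8, 9, 16]
`largest` takes the values: 13 → 15 → 20 → 22

Answer: 22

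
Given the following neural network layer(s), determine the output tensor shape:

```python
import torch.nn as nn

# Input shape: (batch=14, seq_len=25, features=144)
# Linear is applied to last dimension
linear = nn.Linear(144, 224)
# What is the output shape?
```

Input: (14, 25, 144) -> Output: (14, 25, 224)

Answer: (14, 25, 224)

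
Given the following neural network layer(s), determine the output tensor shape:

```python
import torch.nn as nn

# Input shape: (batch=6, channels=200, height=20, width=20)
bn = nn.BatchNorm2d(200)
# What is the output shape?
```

Input: (6, 200, 20, 20) -> Output: (6, 200, 20, 20)

Answer: (6, 200, 20, 20)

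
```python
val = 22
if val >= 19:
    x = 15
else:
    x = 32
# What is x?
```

Trace:
`val = 22` → val = 22
`if val >= 19: ...` → val >= 19 is True → x = 15
So x = 15

Answer: 15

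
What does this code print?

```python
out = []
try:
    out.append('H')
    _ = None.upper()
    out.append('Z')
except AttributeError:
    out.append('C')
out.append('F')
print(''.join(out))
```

Execution trace: 'H' (try body) → 'C' (except AttributeError) → 'F' (after the try/except). Output: HCF

Answer: HCF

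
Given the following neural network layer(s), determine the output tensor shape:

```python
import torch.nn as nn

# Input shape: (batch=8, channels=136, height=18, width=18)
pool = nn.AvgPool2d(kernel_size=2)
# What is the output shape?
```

Input: (8, 136, 18, 18) -> Output: (8, 136, 9, 9)

Answer: (8, 136, 9, 9)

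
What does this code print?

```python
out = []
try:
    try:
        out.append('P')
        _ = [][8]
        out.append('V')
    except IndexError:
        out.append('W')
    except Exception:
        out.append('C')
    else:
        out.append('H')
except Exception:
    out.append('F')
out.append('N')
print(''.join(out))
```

Execution trace: 'P' (inner try body) → 'W' (inner except IndexError) → 'N' (after the try/except). Output: PWN

Answer: PWN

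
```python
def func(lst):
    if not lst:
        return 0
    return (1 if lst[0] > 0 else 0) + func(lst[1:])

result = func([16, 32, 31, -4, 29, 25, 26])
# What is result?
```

Count of positive elements in [16, 32, 31, -4, 29, 25, 26] = 6

Answer: 6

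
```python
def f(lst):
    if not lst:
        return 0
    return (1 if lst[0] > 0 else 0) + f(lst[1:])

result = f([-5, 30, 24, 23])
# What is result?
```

Count of positive elements in [-5, 30, 24, 23] = 3

Answer: 3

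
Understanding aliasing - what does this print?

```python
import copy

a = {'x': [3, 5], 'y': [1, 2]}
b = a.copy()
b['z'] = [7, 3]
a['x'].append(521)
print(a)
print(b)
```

Key concept: shallow copy of dict with mutable values.
Step by step:
`a = {'x': [3, 5], 'y': [1, 2]}` → a = {'x': [3, 5], 'y': [1, 2]}
`b = a.copy()` → b = {'x': [3, 5], 'y': [1, 2]}
`b['z'] = [7, 3]` → b = {'x': [3, 5], 'y': [1, 2], 'z': [7, 3]}
`a['x'].append(521)` → a = {'x': [3, 5, 521], 'y': [1, 2]}; b = {'x': [3, 5, 521], 'y': [1, 2], 'z': [7, 3]}
`print(a)` → prints {'x': [3, 5, 521], 'y': [1, 2]}
`print(b)` → prints {'x': [3, 5, 521], 'y': [1, 2], 'z': [7, 3]}

Answer:
{'x': [3, 5, 521], 'y': [1, 2]}
{'x': [3, 5, 521], 'y': [1, 2], 'z': [7, 3]}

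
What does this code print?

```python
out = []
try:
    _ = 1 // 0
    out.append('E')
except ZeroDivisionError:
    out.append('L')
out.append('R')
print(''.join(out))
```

Execution trace: 'L' (except ZeroDivisionError) → 'R' (after the try/except). Output: LR

Answer: LR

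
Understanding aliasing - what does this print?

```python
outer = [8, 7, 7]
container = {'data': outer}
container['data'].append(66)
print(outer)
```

Key concept: dict holds reference to list.
Step by step:
`outer = [8, 7, 7]` → outer = [8, 7, 7]
`container = {'data': outer}` → container = {'data': [8, 7, 7]}
`container['data'].append(66)` → outer = [8, 7, 7, 66]; container = {'data': [8, 7, 7, 66]}
`print(outer)` → prints [8, 7, 7, 66]

Answer: [8, 7, 7, 66]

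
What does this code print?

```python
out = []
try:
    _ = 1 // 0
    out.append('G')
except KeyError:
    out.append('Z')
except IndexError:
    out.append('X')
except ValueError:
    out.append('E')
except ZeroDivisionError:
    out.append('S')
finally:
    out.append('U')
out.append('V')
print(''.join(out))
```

Execution trace: 'S' (except ZeroDivisionError) → 'U' (finally) → 'V' (after the try/except). Output: SUV

Answer: SUV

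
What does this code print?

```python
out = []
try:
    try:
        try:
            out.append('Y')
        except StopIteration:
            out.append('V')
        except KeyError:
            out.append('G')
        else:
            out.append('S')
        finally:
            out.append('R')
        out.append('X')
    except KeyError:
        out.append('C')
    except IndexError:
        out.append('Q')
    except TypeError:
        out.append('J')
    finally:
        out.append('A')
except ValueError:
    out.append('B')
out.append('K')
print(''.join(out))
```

Execution trace: 'Y' (inner try body, no exception) → 'S' (inner else) → 'R' (inner finally) → 'X' (try body, no exception) → 'A' (finally) → 'K' (after the try/except). Output: YSRXAK

Answer: YSRXAK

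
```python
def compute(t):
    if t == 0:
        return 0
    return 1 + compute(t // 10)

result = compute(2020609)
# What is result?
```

Count of digits of 2020609: 7

Answer: 7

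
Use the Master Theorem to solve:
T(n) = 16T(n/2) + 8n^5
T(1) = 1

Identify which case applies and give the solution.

a=16, b=2, f(n)=8n^5. log_2(16) = 4. Since c=5 > 4 and the regularity condition holds (16(n/2)^5 = (16/2^5)n^5 with 16/2^5 < 1), Case 3 applies: T(n) = Θ(f(n)) = O(n^5).

Answer: O(n^5) - Case 3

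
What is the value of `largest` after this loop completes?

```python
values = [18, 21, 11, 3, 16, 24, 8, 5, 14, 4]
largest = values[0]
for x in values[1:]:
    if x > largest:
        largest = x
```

Maximum of [18, 21, 11, 3, 16, 24, 8, 5, 14, 4]
`largest` takes the values: 18 → 21 → 24

Answer: 24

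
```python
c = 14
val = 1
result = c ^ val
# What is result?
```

Trace:
`c = 14` → c = 14
`val = 1` → val = 1
`result = c ^ val` → result = 15
So result = 15

Answer: 15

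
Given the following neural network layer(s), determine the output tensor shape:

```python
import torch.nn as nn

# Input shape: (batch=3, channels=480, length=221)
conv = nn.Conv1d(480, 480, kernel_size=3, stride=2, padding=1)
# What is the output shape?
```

Input: (3, 480, 221) -> Output: (3, 480, 111)

Answer: (3, 480, 111)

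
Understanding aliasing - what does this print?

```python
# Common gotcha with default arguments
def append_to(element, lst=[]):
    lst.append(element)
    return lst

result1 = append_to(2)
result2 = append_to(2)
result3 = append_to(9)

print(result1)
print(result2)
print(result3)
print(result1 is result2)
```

Key concept: mutable default argument gotcha.
Step by step:
`result1 = append_to(2)` → result1 = [2]
`result2 = append_to(2)` → result1 = [2, 2] (same object as result2); result2 = [2, 2] (same object as result1)
`result3 = append_to(9)` → result1 = [2, 2, 9] (same object as result2, result3); result2 = [2, 2, 9] (same object as result1, result3); result3 = [2, 2, 9] (same object as result1, result2)
`print(result1)` → prints [2, 2, 9]
`print(result2)` → prints [2, 2, 9]
`print(result3)` → prints [2, 2, 9]
`print(result1 is result2)` → prints True

Answer:
[2, 2, 9]
[2, 2, 9]
[2, 2, 9]
True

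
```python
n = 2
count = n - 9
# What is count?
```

Trace:
`n = 2` → n = 2
`count = n - 9` → count = -7
So count = -7

Answer: -7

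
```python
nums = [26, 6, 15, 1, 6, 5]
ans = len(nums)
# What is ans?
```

Trace:
`nums = [26, 6, 15, 1, 6, 5]` → nums = [26, 6, 15, 1, 6, 5]
`ans = len(nums)` → ans = 6
So ans = 6

Answer: 6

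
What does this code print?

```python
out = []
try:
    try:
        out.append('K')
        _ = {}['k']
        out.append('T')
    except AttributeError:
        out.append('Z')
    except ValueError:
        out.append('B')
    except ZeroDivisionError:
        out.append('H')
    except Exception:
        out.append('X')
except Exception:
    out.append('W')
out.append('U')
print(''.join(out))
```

Execution trace: 'K' (inner try body) → 'X' (inner except Exception) → 'U' (after the try/except). Output: KXU

Answer: KXU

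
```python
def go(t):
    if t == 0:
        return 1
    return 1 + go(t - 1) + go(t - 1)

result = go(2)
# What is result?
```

go(t) = 1 + 2·go(t-1), go(0)=1. Closed form: (1+1)·2^2 - 1 = 7.

Answer: 7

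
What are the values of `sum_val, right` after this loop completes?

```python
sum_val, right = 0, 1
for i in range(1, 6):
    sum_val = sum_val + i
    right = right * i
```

Sum and factorial of 1 to 5
`sum_val, right` takes the values: (0, 1) → (1, 1) → (3, 1) → (3, 2) → (6, 2) → (6, 6) → (10, 6) → (10, 24) → (15, 24) → (15, 120)

Answer: 15, 120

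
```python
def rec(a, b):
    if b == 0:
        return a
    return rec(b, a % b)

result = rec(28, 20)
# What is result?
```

rec(28, 20) -> rec(20, 8) -> rec(8, 4) -> rec(4, 0) -> 4

Answer: 4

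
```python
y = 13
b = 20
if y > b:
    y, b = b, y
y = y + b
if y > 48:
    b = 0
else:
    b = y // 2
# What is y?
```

Trace:
`y = 13` → y = 13
`b = 20` → b = 20
`if y > b: ...` → y > b is False → no variable changes
`y = y + b` → y = 33
`if y > 48: ...` → y > 48 is False, take else branch → b = 16
So y = 33

Answer: 33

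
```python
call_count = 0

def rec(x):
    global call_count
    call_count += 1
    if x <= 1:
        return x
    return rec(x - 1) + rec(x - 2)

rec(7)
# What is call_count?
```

Calls(x) = 1 + Calls(x-1) + Calls(x-2); Calls(0)=Calls(1)=1. For x=7 this gives 41.

Answer: 41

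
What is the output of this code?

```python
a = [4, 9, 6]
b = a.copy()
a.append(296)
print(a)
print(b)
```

Key concept: list.copy() creates independent copy.
Step by step:
`a = [4, 9, 6]` → a = [4, 9, 6]
`b = a.copy()` → b = [4, 9, 6]
`a.append(296)` → a = [4, 9, 6, 296]
`print(a)` → prints [4, 9, 6, 296]
`print(b)` → prints [4, 9, 6]

Answer:
[4, 9, 6, 296]
[4, 9, 6]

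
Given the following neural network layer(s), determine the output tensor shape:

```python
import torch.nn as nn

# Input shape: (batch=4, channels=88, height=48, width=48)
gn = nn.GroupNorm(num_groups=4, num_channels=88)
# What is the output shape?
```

Input: (4, 88, 48, 48) -> Output: (4, 88, 48, 48)

Answer: (4, 88, 48, 48)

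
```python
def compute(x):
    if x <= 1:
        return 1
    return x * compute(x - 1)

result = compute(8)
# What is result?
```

compute(8) = 8 * 7 * 6 * 5 * 4 * 3 * 2 * 1 = 40320

Answer: 40320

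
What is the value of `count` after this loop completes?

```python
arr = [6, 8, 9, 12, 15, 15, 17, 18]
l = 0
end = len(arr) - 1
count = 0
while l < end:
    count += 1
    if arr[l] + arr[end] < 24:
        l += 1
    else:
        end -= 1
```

Steps to find pair summing to 24
`count` takes the values: 0 → 1 → 2 → 3 → 4 → 5 → 6 → 7

Answer: 7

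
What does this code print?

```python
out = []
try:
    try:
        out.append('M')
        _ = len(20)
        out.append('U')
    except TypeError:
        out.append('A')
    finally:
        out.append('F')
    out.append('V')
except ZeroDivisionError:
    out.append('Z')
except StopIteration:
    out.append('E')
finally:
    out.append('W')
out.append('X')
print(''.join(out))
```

Execution trace: 'M' (inner try body) → 'A' (inner except TypeError) → 'F' (inner finally) → 'V' (try body, no exception) → 'W' (finally) → 'X' (after the try/except). Output: MAFVWX

Answer: MAFVWX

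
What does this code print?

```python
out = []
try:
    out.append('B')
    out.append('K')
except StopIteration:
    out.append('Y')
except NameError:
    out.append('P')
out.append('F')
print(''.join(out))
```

Execution trace: 'B' (try body) → 'K' (try body, no exception) → 'F' (after the try/except). Output: BKF

Answer: BKF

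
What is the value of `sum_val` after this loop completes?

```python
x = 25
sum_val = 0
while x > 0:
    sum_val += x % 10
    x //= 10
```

Sum digits of 25
`sum_val` takes the values: 0 → 5 → 7

Answer: 7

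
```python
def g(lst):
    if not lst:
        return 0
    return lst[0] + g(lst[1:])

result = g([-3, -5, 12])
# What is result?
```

(-3) + (-5) + 12 + 0 = 4

Answer: 4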